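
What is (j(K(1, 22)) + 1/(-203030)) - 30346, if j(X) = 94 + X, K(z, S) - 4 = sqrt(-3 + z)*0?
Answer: -6141251441/203030 ≈ -30248.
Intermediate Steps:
K(z, S) = 4 (K(z, S) = 4 + sqrt(-3 + z)*0 = 4 + 0 = 4)
(j(K(1, 22)) + 1/(-203030)) - 30346 = ((94 + 4) + 1/(-203030)) - 30346 = (98 - 1/203030) - 30346 = 19896939/203030 - 30346 = -6141251441/203030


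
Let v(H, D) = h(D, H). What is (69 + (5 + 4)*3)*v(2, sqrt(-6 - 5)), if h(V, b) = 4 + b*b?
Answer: 768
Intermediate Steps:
h(V, b) = 4 + b**2
v(H, D) = 4 + H**2
(69 + (5 + 4)*3)*v(2, sqrt(-6 - 5)) = (69 + (5 + 4)*3)*(4 + 2**2) = (69 + 9*3)*(4 + 4) = (69 + 27)*8 = 96*8 = 768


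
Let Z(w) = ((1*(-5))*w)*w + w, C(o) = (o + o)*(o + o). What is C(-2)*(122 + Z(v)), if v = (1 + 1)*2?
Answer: 736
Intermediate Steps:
v = 4 (v = 2*2 = 4)
C(o) = 4*o² (C(o) = (2*o)*(2*o) = 4*o²)
Z(w) = w - 5*w² (Z(w) = (-5*w)*w + w = -5*w² + w = w - 5*w²)
C(-2)*(122 + Z(v)) = (4*(-2)²)*(122 + 4*(1 - 5*4)) = (4*4)*(122 + 4*(1 - 20)) = 16*(122 + 4*(-19)) = 16*(122 - 76) = 16*46 = 736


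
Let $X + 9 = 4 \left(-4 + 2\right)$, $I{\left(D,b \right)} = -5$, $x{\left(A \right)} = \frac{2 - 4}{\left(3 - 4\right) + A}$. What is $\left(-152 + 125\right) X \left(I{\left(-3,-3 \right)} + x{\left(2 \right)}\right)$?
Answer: $-3213$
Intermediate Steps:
$x{\left(A \right)} = - \frac{2}{-1 + A}$ ($x{\left(A \right)} = - \frac{2}{\left(3 - 4\right) + A} = - \frac{2}{-1 + A}$)
$X = -17$ ($X = -9 + 4 \left(-4 + 2\right) = -9 + 4 \left(-2\right) = -9 - 8 = -17$)
$\left(-152 + 125\right) X \left(I{\left(-3,-3 \right)} + x{\left(2 \right)}\right) = \left(-152 + 125\right) \left(- 17 \left(-5 - \frac{2}{-1 + 2}\right)\right) = - 27 \left(- 17 \left(-5 - \frac{2}{1}\right)\right) = - 27 \left(- 17 \left(-5 - 2\right)\right) = - 27 \left(\left(-17\right) \left(-7\right)\right) = \left(-27\right) 119 = -3213$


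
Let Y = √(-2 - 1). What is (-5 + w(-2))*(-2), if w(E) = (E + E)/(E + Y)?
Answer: 54/7 - 8*I*√3/7 ≈ 7.7143 - 1.9795*I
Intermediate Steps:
Y = I*√3 (Y = √(-3) = I*√3 ≈ 1.732*I)
w(E) = 2*E/(E + I*√3) (w(E) = (E + E)/(E + I*√3) = (2*E)/(E + I*√3) = 2*E/(E + I*√3))
(-5 + w(-2))*(-2) = (-5 + 2*(-2)/(-2 + I*√3))*(-2) = (-5 - 4/(-2 + I*√3))*(-2) = 10 + 8/(-2 + I*√3)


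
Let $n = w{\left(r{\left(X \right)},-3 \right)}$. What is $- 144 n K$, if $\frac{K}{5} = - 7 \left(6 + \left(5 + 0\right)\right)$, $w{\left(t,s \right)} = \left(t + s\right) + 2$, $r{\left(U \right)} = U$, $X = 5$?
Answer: $221760$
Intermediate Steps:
$w{\left(t,s \right)} = 2 + s + t$ ($w{\left(t,s \right)} = \left(s + t\right) + 2 = 2 + s + t$)
$K = -385$ ($K = 5 \left(- 7 \left(6 + \left(5 + 0\right)\right)\right) = 5 \left(- 7 \left(6 + 5\right)\right) = 5 \left(\left(-7\right) 11\right) = 5 \left(-77\right) = -385$)
$n = 4$ ($n = 2 - 3 + 5 = 4$)
$- 144 n K = \left(-144\right) 4 \left(-385\right) = \left(-576\right) \left(-385\right) = 221760$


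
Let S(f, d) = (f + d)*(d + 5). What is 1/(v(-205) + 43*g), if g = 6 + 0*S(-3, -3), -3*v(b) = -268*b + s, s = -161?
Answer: -3/54005 ≈ -5.5550e-5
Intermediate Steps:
S(f, d) = (5 + d)*(d + f) (S(f, d) = (d + f)*(5 + d) = (5 + d)*(d + f))
v(b) = 161/3 + 268*b/3 (v(b) = -(-268*b - 161)/3 = -(-161 - 268*b)/3 = 161/3 + 268*b/3)
g = 6 (g = 6 + 0*((-3)**2 + 5*(-3) + 5*(-3) - 3*(-3)) = 6 + 0*(9 - 15 - 15 + 9) = 6 + 0*(-12) = 6 + 0 = 6)
1/(v(-205) + 43*g) = 1/((161/3 + (268/3)*(-205)) + 43*6) = 1/((161/3 - 54940/3) + 258) = 1/(-54779/3 + 258) = 1/(-54005/3) = -3/54005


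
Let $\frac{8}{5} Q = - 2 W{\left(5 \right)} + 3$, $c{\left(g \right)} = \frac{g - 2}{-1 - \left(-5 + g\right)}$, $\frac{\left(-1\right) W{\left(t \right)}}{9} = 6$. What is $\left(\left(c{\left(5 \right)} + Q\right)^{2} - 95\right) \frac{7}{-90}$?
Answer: $- \frac{1931167}{5760} \approx -335.27$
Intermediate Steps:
$W{\left(t \right)} = -54$ ($W{\left(t \right)} = \left(-9\right) 6 = -54$)
$c{\left(g \right)} = \frac{-2 + g}{4 - g}$
$Q = \frac{555}{8}$ ($Q = \frac{5 \left(\left(-2\right) \left(-54\right) + 3\right)}{8} = \frac{5 \left(108 + 3\right)}{8} = \frac{5}{8} \cdot 111 = \frac{555}{8} \approx 69.375$)
$\left(\left(c{\left(5 \right)} + Q\right)^{2} - 95\right) \frac{7}{-90} = \left(\left(\frac{2 - 5}{-4 + 5} + \frac{555}{8}\right)^{2} - 95\right) \frac{7}{-90} = \left(\left(\frac{2 - 5}{1} + \frac{555}{8}\right)^{2} - 95\right) 7 \left(- \frac{1}{90}\right) = \left(\left(1 \left(-3\right) + \frac{555}{8}\right)^{2} - 95\right) \left(- \frac{7}{90}\right) = \left(\left(-3 + \frac{555}{8}\right)^{2} - 95\right) \left(- \frac{7}{90}\right) = \left(\left(\frac{531}{8}\right)^{2} - 95\right) \left(- \frac{7}{90}\right) = \left(\frac{281961}{64} - 95\right) \left(- \frac{7}{90}\right) = \frac{275881}{64} \left(- \frac{7}{90}\right) = - \frac{1931167}{5760}$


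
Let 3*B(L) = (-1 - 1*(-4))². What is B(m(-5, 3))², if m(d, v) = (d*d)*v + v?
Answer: 9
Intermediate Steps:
m(d, v) = v + v*d² (m(d, v) = d²*v + v = v*d² + v = v + v*d²)
B(L) = 3 (B(L) = (-1 - 1*(-4))²/3 = (-1 + 4)²/3 = (⅓)*3² = (⅓)*9 = 3)
B(m(-5, 3))² = 3² = 9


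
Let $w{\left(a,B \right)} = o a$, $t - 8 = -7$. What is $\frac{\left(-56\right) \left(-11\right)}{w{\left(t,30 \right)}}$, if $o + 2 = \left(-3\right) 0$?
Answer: $-308$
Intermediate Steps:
$t = 1$ ($t = 8 - 7 = 1$)
$o = -2$ ($o = -2 - 0 = -2 + 0 = -2$)
$w{\left(a,B \right)} = - 2 a$
$\frac{\left(-56\right) \left(-11\right)}{w{\left(t,30 \right)}} = \frac{\left(-56\right) \left(-11\right)}{\left(-2\right) 1} = \frac{616}{-2} = 616 \left(- \frac{1}{2}\right) = -308$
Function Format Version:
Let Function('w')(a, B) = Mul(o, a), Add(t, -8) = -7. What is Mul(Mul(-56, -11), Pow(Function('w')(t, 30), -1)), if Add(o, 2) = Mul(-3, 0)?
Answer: -308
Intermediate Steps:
t = 1 (t = Add(8, -7) = 1)
o = -2 (o = Add(-2, Mul(-3, 0)) = Add(-2, 0) = -2)
Function('w')(a, B) = Mul(-2, a)
Mul(Mul(-56, -11), Pow(Function('w')(t, 30), -1)) = Mul(Mul(-56, -11), Pow(Mul(-2, 1), -1)) = Mul(616, Pow(-2, -1)) = Mul(616, Rational(-1, 2)) = -308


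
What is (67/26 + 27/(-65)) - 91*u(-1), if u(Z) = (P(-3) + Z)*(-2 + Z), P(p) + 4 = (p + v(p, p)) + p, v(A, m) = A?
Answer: -496579/130 ≈ -3819.8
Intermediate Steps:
P(p) = -4 + 3*p (P(p) = -4 + ((p + p) + p) = -4 + (2*p + p) = -4 + 3*p)
u(Z) = (-13 + Z)*(-2 + Z) (u(Z) = ((-4 + 3*(-3)) + Z)*(-2 + Z) = ((-4 - 9) + Z)*(-2 + Z) = (-13 + Z)*(-2 + Z))
(67/26 + 27/(-65)) - 91*u(-1) = (67/26 + 27/(-65)) - 91*(26 + (-1)² - 15*(-1)) = (67*(1/26) + 27*(-1/65)) - 91*(26 + 1 + 15) = (67/26 - 27/65) - 91*42 = 281/130 - 3822 = -496579/130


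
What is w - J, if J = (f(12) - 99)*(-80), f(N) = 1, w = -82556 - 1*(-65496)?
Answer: -24900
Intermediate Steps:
w = -17060 (w = -82556 + 65496 = -17060)
J = 7840 (J = (1 - 99)*(-80) = -98*(-80) = 7840)
w - J = -17060 - 1*7840 = -17060 - 7840 = -24900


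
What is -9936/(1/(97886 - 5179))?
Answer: -921136752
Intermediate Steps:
-9936/(1/(97886 - 5179)) = -9936/(1/92707) = -9936/1/92707 = -9936*92707 = -921136752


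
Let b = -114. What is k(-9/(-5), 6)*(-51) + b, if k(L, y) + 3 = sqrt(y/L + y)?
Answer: 39 - 34*sqrt(21) ≈ -116.81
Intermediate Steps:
k(L, y) = -3 + sqrt(y + y/L) (k(L, y) = -3 + sqrt(y/L + y) = -3 + sqrt(y + y/L))
k(-9/(-5), 6)*(-51) + b = (-3 + sqrt(6 + 6/((-9/(-5)))))*(-51) - 114 = (-3 + sqrt(6 + 6/((-9*(-1/5)))))*(-51) - 114 = (-3 + sqrt(6 + 6/(9/5)))*(-51) - 114 = (-3 + sqrt(6 + 6*(5/9)))*(-51) - 114 = (-3 + sqrt(6 + 10/3))*(-51) - 114 = (-3 + sqrt(28/3))*(-51) - 114 = (-3 + 2*sqrt(21)/3)*(-51) - 114 = (153 - 34*sqrt(21)) - 114 = 39 - 34*sqrt(21)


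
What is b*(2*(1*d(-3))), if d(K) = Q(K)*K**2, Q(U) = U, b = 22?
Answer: -1188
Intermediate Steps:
d(K) = K**3 (d(K) = K*K**2 = K**3)
b*(2*(1*d(-3))) = 22*(2*(1*(-3)**3)) = 22*(2*(1*(-27))) = 22*(2*(-27)) = 22*(-54) = -1188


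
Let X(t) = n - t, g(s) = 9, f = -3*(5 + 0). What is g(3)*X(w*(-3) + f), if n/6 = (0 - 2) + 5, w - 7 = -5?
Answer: 351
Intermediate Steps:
f = -15 (f = -3*5 = -15)
w = 2 (w = 7 - 5 = 2)
n = 18 (n = 6*((0 - 2) + 5) = 6*(-2 + 5) = 6*3 = 18)
X(t) = 18 - t
g(3)*X(w*(-3) + f) = 9*(18 - (2*(-3) - 15)) = 9*(18 - (-6 - 15)) = 9*(18 - 1*(-21)) = 9*(18 + 21) = 9*39 = 351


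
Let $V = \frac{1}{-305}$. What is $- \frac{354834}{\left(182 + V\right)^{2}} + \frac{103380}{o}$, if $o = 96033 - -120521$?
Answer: $- \frac{379420479855840}{37069822971493} \approx -10.235$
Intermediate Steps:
$o = 216554$ ($o = 96033 + 120521 = 216554$)
$V = - \frac{1}{305} \approx -0.0032787$
$- \frac{354834}{\left(182 + V\right)^{2}} + \frac{103380}{o} = - \frac{354834}{\left(182 - \frac{1}{305}\right)^{2}} + \frac{103380}{216554} = - \frac{354834}{\left(\frac{55509}{305}\right)^{2}} + 103380 \cdot \frac{1}{216554} = - \frac{354834}{\frac{3081249081}{93025}} + \frac{51690}{108277} = \left(-354834\right) \frac{93025}{3081249081} + \frac{51690}{108277} = - \frac{3667603650}{342361009} + \frac{51690}{108277} = - \frac{379420479855840}{37069822971493}$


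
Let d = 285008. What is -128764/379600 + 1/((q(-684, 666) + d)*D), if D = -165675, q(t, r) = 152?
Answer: -15208278377479/44834444967000 ≈ -0.33921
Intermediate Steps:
-128764/379600 + 1/((q(-684, 666) + d)*D) = -128764/379600 + 1/((152 + 285008)*(-165675)) = -128764*1/379600 - 1/165675/285160 = -32191/94900 + (1/285160)*(-1/165675) = -32191/94900 - 1/47243883000 = -15208278377479/44834444967000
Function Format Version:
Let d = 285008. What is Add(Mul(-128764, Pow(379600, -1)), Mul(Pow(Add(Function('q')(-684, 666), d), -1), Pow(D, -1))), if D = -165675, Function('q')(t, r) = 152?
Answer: Rational(-15208278377479, 44834444967000) ≈ -0.33921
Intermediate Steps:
Add(Mul(-128764, Pow(379600, -1)), Mul(Pow(Add(Function('q')(-684, 666), d), -1), Pow(D, -1))) = Add(Mul(-128764, Pow(379600, -1)), Mul(Pow(Add(152, 285008), -1), Pow(-165675, -1))) = Add(Mul(-128764, Rational(1, 379600)), Mul(Pow(285160, -1), Rational(-1, 165675))) = Add(Rational(-32191, 94900), Mul(Rational(1, 285160), Rational(-1, 165675))) = Add(Rational(-32191, 94900), Rational(-1, 47243883000)) = Rational(-15208278377479, 44834444967000)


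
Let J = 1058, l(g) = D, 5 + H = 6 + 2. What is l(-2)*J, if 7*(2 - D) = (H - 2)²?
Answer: 13754/7 ≈ 1964.9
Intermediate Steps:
H = 3 (H = -5 + (6 + 2) = -5 + 8 = 3)
D = 13/7 (D = 2 - (3 - 2)²/7 = 2 - ⅐*1² = 2 - ⅐*1 = 2 - ⅐ = 13/7 ≈ 1.8571)
l(g) = 13/7
l(-2)*J = (13/7)*1058 = 13754/7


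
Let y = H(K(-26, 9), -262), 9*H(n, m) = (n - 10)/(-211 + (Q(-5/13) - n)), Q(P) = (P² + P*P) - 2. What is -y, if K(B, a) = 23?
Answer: 2197/358506 ≈ 0.0061282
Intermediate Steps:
Q(P) = -2 + 2*P² (Q(P) = (P² + P²) - 2 = 2*P² - 2 = -2 + 2*P²)
H(n, m) = (-10 + n)/(9*(-35947/169 - n)) (H(n, m) = ((n - 10)/(-211 + ((-2 + 2*(-5/13)²) - n)))/9 = ((-10 + n)/(-211 + ((-2 + 2*(-5*1/13)²) - n)))/9 = ((-10 + n)/(-211 + ((-2 + 2*(-5/13)²) - n)))/9 = ((-10 + n)/(-211 + ((-2 + 2*(25/169)) - n)))/9 = ((-10 + n)/(-211 + ((-2 + 50/169) - n)))/9 = ((-10 + n)/(-211 + (-288/169 - n)))/9 = ((-10 + n)/(-35947/169 - n))/9 = (-10 + n)/(9*(-35947/169 - n)))
y = -2197/358506 (y = 169*(10 - 1*23)/(9*(35947 + 169*23)) = 169*(10 - 23)/(9*(35947 + 3887)) = (169/9)*(-13)/39834 = (169/9)*(1/39834)*(-13) = -2197/358506 ≈ -0.0061282)
-y = -1*(-2197/358506) = 2197/358506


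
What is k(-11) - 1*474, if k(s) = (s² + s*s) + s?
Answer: -243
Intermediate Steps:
k(s) = s + 2*s² (k(s) = (s² + s²) + s = 2*s² + s = s + 2*s²)
k(-11) - 1*474 = -11*(1 + 2*(-11)) - 1*474 = -11*(1 - 22) - 474 = -11*(-21) - 474 = 231 - 474 = -243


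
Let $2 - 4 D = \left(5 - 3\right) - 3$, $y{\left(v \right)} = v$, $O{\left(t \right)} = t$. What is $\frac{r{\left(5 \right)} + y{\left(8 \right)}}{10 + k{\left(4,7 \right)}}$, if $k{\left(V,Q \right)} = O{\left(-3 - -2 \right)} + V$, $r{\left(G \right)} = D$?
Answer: $\frac{35}{52} \approx 0.67308$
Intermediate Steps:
$D = \frac{3}{4}$ ($D = \frac{1}{2} - \frac{\left(5 - 3\right) - 3}{4} = \frac{1}{2} - \frac{2 - 3}{4} = \frac{1}{2} - - \frac{1}{4} = \frac{1}{2} + \frac{1}{4} = \frac{3}{4} \approx 0.75$)
$r{\left(G \right)} = \frac{3}{4}$
$k{\left(V,Q \right)} = -1 + V$ ($k{\left(V,Q \right)} = \left(-3 - -2\right) + V = \left(-3 + 2\right) + V = -1 + V$)
$\frac{r{\left(5 \right)} + y{\left(8 \right)}}{10 + k{\left(4,7 \right)}} = \frac{\frac{3}{4} + 8}{10 + \left(-1 + 4\right)} = \frac{1}{10 + 3} \cdot \frac{35}{4} = \frac{1}{13} \cdot \frac{35}{4} = \frac{35}{52}$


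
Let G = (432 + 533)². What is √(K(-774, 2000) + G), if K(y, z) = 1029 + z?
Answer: 9*√11534 ≈ 966.57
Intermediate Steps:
G = 931225 (G = 965² = 931225)
√(K(-774, 2000) + G) = √((1029 + 2000) + 931225) = √(3029 + 931225) = √934254 = 9*√11534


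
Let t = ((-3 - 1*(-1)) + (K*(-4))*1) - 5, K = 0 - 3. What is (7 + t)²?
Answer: 144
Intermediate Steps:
K = -3
t = 5 (t = ((-3 - 1*(-1)) - 3*(-4)*1) - 5 = ((-3 + 1) + 12*1) - 5 = (-2 + 12) - 5 = 10 - 5 = 5)
(7 + t)² = (7 + 5)² = 12² = 144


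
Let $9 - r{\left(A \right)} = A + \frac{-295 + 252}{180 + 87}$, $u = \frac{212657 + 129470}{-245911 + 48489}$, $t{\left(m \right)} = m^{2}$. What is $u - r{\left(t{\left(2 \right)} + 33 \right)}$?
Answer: $\frac{1376089817}{52711674} \approx 26.106$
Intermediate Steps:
$u = - \frac{342127}{197422}$ ($u = \frac{342127}{-197422} = 342127 \left(- \frac{1}{197422}\right) = - \frac{342127}{197422} \approx -1.733$)
$r{\left(A \right)} = \frac{2446}{267} - A$ ($r{\left(A \right)} = 9 - \left(A + \frac{-295 + 252}{180 + 87}\right) = 9 - \left(A - \frac{43}{267}\right) = 9 - \left(- \frac{43}{267} + A\right) = \frac{2446}{267} - A$)
$u - r{\left(t{\left(2 \right)} + 33 \right)} = - \frac{342127}{197422} - \left(\frac{2446}{267} - \left(2^{2} + 33\right)\right) = - \frac{342127}{197422} - \left(\frac{2446}{267} - \left(4 + 33\right)\right) = - \frac{342127}{197422} - \left(\frac{2446}{267} - 37\right) = - \frac{342127}{197422} - - \frac{7433}{267} = - \frac{342127}{197422} + \frac{7433}{267} = \frac{1376089817}{52711674}$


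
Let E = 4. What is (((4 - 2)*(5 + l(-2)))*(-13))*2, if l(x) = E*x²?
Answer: -1092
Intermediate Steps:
l(x) = 4*x²
(((4 - 2)*(5 + l(-2)))*(-13))*2 = (((4 - 2)*(5 + 4*(-2)²))*(-13))*2 = ((2*(5 + 4*4))*(-13))*2 = ((2*(5 + 16))*(-13))*2 = ((2*21)*(-13))*2 = (42*(-13))*2 = -546*2 = -1092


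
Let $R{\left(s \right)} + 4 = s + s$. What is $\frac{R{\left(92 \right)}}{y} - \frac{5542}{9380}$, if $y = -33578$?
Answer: $- \frac{46944419}{78740410} \approx -0.59619$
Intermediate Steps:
$R{\left(s \right)} = -4 + 2 s$ ($R{\left(s \right)} = -4 + \left(s + s\right) = -4 + 2 s$)
$\frac{R{\left(92 \right)}}{y} - \frac{5542}{9380} = \frac{-4 + 2 \cdot 92}{-33578} - \frac{5542}{9380} = \left(-4 + 184\right) \left(- \frac{1}{33578}\right) - \frac{2771}{4690} = 180 \left(- \frac{1}{33578}\right) - \frac{2771}{4690} = - \frac{90}{16789} - \frac{2771}{4690} = - \frac{46944419}{78740410}$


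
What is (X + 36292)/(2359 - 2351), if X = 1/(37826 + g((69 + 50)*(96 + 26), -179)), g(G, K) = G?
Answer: 1899668449/418752 ≈ 4536.5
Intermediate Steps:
X = 1/52344 (X = 1/(37826 + (69 + 50)*(96 + 26)) = 1/(37826 + 119*122) = 1/(37826 + 14518) = 1/52344 ≈ 1.9104e-5)
(X + 36292)/(2359 - 2351) = (1/52344 + 36292)/(2359 - 2351) = (1899668449/52344)/8 = (1899668449/52344)*(1/8) = 1899668449/418752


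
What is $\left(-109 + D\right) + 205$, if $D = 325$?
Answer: $421$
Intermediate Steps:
$\left(-109 + D\right) + 205 = \left(-109 + 325\right) + 205 = 216 + 205 = 421$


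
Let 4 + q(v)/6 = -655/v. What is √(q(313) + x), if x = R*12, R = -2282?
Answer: 3*I*√298484938/313 ≈ 165.59*I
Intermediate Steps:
q(v) = -24 - 3930/v (q(v) = -24 + 6*(-655/v) = -24 - 3930/v)
x = -27384 (x = -2282*12 = -27384)
√(q(313) + x) = √((-24 - 3930/313) - 27384) = √(-11442/313 - 27384) = √(-8582634/313) = 3*I*√298484938/313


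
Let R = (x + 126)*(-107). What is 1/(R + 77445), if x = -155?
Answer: 1/80548 ≈ 1.2415e-5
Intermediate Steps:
R = 3103 (R = (-155 + 126)*(-107) = -29*(-107) = 3103)
1/(R + 77445) = 1/(3103 + 77445) = 1/80548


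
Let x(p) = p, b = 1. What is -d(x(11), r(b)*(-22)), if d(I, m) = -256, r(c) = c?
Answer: 256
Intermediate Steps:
-d(x(11), r(b)*(-22)) = -1*(-256) = 256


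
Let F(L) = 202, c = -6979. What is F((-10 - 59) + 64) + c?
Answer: -6777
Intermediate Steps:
F((-10 - 59) + 64) + c = 202 - 6979 = -6777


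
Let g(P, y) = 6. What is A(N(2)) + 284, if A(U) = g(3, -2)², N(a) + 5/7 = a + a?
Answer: 320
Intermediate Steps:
N(a) = -5/7 + 2*a (N(a) = -5/7 + (a + a) = -5/7 + 2*a)
A(U) = 36 (A(U) = 6² = 36)
A(N(2)) + 284 = 36 + 284 = 320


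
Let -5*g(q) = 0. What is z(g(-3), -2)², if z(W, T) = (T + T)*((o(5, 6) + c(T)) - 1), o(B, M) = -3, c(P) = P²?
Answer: 0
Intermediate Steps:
g(q) = 0 (g(q) = -⅕*0 = 0)
z(W, T) = 2*T*(-4 + T²) (z(W, T) = (T + T)*((-3 + T²) - 1) = (2*T)*(-4 + T²) = 2*T*(-4 + T²))
z(g(-3), -2)² = (2*(-2)*(-4 + (-2)²))² = (2*(-2)*(-4 + 4))² = (2*(-2)*0)² = 0² = 0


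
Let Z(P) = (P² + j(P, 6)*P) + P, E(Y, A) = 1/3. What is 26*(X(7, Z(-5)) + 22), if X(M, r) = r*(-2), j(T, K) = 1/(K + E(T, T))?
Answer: -8112/19 ≈ -426.95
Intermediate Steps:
E(Y, A) = ⅓
j(T, K) = 1/(⅓ + K) (j(T, K) = 1/(K + ⅓) = 1/(⅓ + K))
Z(P) = P² + 22*P/19 (Z(P) = (P² + (3/(1 + 3*6))*P) + P = (P² + (3/(1 + 18))*P) + P = (P² + (3/19)*P) + P = (P² + (3*(1/19))*P) + P = (P² + 3*P/19) + P = P² + 22*P/19)
X(M, r) = -2*r
26*(X(7, Z(-5)) + 22) = 26*(-2*(-5)*(22 + 19*(-5))/19 + 22) = 26*(-2*(-5)*(22 - 95)/19 + 22) = 26*(-2*(-5)*(-73)/19 + 22) = 26*(-2*365/19 + 22) = 26*(-730/19 + 22) = 26*(-312/19) = -8112/19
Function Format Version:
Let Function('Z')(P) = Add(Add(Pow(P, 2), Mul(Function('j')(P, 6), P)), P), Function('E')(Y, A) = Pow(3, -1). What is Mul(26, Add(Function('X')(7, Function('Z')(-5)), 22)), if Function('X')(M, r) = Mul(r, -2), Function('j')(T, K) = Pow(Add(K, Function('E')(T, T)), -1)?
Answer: Rational(-8112, 19) ≈ -426.95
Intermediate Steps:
Function('E')(Y, A) = Rational(1, 3)
Function('j')(T, K) = Pow(Add(Rational(1, 3), K), -1) (Function('j')(T, K) = Pow(Add(K, Rational(1, 3)), -1) = Pow(Add(Rational(1, 3), K), -1))
Function('Z')(P) = Add(Pow(P, 2), Mul(Rational(22, 19), P)) (Function('Z')(P) = Add(Add(Pow(P, 2), Mul(Mul(3, Pow(Add(1, Mul(3, 6)), -1)), P)), P) = Add(Add(Pow(P, 2), Mul(Mul(3, Pow(Add(1, 18), -1)), P)), P) = Add(Add(Pow(P, 2), Mul(Mul(3, Pow(19, -1)), P)), P) = Add(Add(Pow(P, 2), Mul(Mul(3, Rational(1, 19)), P)), P) = Add(Add(Pow(P, 2), Mul(Rational(3, 19), P)), P) = Add(Pow(P, 2), Mul(Rational(22, 19), P)))
Function('X')(M, r) = Mul(-2, r)
Mul(26, Add(Function('X')(7, Function('Z')(-5)), 22)) = Mul(26, Add(Mul(-2, Mul(Rational(1, 19), -5, Add(22, Mul(19, -5)))), 22)) = Mul(26, Add(Mul(-2, Mul(Rational(1, 19), -5, Add(22, -95))), 22)) = Mul(26, Add(Mul(-2, Mul(Rational(1, 19), -5, -73)), 22)) = Mul(26, Add(Mul(-2, Rational(365, 19)), 22)) = Mul(26, Add(Rational(-730, 19), 22)) = Mul(26, Rational(-312, 19)) = Rational(-8112, 19)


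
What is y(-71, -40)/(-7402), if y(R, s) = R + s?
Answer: 111/7402 ≈ 0.014996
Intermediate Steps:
y(-71, -40)/(-7402) = (-71 - 40)/(-7402) = -111*(-1/7402) = 111/7402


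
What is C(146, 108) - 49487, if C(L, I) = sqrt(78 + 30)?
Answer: -49487 + 6*sqrt(3) ≈ -49477.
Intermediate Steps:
C(L, I) = 6*sqrt(3) (C(L, I) = sqrt(108) = 6*sqrt(3))
C(146, 108) - 49487 = 6*sqrt(3) - 49487 = -49487 + 6*sqrt(3)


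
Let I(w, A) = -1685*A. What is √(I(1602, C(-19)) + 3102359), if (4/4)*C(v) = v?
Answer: √3134374 ≈ 1770.4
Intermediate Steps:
C(v) = v
√(I(1602, C(-19)) + 3102359) = √(-1685*(-19) + 3102359) = √(32015 + 3102359) = √3134374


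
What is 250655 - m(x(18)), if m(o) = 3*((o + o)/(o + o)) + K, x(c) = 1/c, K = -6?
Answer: 250658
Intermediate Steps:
m(o) = -3 (m(o) = 3*((o + o)/(o + o)) - 6 = 3*((2*o)/((2*o))) - 6 = 3*((2*o)*(1/(2*o))) - 6 = 3*1 - 6 = 3 - 6 = -3)
250655 - m(x(18)) = 250655 - 1*(-3) = 250655 + 3 = 250658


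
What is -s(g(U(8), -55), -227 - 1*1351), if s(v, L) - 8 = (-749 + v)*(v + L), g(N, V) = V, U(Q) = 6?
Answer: -1312940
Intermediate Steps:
s(v, L) = 8 + (-749 + v)*(L + v) (s(v, L) = 8 + (-749 + v)*(v + L) = 8 + (-749 + v)*(L + v))
-s(g(U(8), -55), -227 - 1*1351) = -(8 + (-55)² - 749*(-227 - 1*1351) - 749*(-55) + (-227 - 1*1351)*(-55)) = -(8 + 3025 - 749*(-227 - 1351) + 41195 + (-227 - 1351)*(-55)) = -(8 + 3025 - 749*(-1578) + 41195 - 1578*(-55)) = -(8 + 3025 + 1181922 + 41195 + 86790) = -1*1312940 = -1312940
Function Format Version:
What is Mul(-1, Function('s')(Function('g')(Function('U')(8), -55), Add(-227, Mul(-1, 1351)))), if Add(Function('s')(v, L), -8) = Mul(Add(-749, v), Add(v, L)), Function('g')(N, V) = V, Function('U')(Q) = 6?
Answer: -1312940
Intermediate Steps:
Function('s')(v, L) = Add(8, Mul(Add(-749, v), Add(L, v))) (Function('s')(v, L) = Add(8, Mul(Add(-749, v), Add(v, L))) = Add(8, Mul(Add(-749, v), Add(L, v))))
Mul(-1, Function('s')(Function('g')(Function('U')(8), -55), Add(-227, Mul(-1, 1351)))) = Mul(-1, Add(8, Pow(-55, 2), Mul(-749, Add(-227, Mul(-1, 1351))), Mul(-749, -55), Mul(Add(-227, Mul(-1, 1351)), -55))) = Mul(-1, Add(8, 3025, Mul(-749, Add(-227, -1351)), 41195, Mul(Add(-227, -1351), -55))) = Mul(-1, Add(8, 3025, Mul(-749, -1578), 41195, Mul(-1578, -55))) = Mul(-1, Add(8, 3025, 1181922, 41195, 86790)) = Mul(-1, 1312940) = -1312940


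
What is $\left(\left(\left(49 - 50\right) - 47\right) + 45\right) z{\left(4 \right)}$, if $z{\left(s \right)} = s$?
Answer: $-12$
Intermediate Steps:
$\left(\left(\left(49 - 50\right) - 47\right) + 45\right) z{\left(4 \right)} = \left(\left(\left(49 - 50\right) - 47\right) + 45\right) 4 = \left(\left(-1 - 47\right) + 45\right) 4 = \left(-48 + 45\right) 4 = \left(-3\right) 4 = -12$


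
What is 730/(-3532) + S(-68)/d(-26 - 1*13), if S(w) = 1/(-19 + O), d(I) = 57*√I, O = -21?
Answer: -365/1766 + I*√39/88920 ≈ -0.20668 + 7.0232e-5*I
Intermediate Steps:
S(w) = -1/40 (S(w) = 1/(-19 - 21) = 1/(-40) = -1/40)
730/(-3532) + S(-68)/d(-26 - 1*13) = 730/(-3532) - 1/(57*√(-26 - 1*13))/40 = 730*(-1/3532) - 1/(57*√(-26 - 13))/40 = -365/1766 - (-I*√39/2223)/40 = -365/1766 - (-1)*I*√39/88920 = -365/1766 + I*√39/88920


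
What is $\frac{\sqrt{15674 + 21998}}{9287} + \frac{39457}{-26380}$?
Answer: $- \frac{39457}{26380} + \frac{2 \sqrt{9418}}{9287} \approx -1.4748$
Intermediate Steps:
$\frac{\sqrt{15674 + 21998}}{9287} + \frac{39457}{-26380} = \sqrt{37672} \cdot \frac{1}{9287} + 39457 \left(- \frac{1}{26380}\right) = 2 \sqrt{9418} \cdot \frac{1}{9287} - \frac{39457}{26380} = \frac{2 \sqrt{9418}}{9287} - \frac{39457}{26380} = - \frac{39457}{26380} + \frac{2 \sqrt{9418}}{9287}$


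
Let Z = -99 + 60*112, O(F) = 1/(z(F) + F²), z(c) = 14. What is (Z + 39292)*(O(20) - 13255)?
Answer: -251950755497/414 ≈ -6.0858e+8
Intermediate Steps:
O(F) = 1/(14 + F²)
Z = 6621 (Z = -99 + 6720 = 6621)
(Z + 39292)*(O(20) - 13255) = (6621 + 39292)*(1/(14 + 20²) - 13255) = 45913*(1/(14 + 400) - 13255) = 45913*(1/414 - 13255) = 45913*(-5487569/414) = -251950755497/414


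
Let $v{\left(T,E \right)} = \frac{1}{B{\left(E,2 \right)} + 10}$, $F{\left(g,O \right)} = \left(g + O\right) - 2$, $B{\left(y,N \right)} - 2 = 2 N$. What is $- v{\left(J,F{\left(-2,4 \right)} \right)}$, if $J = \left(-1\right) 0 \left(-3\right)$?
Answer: $- \frac{1}{16} \approx -0.0625$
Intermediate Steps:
$B{\left(y,N \right)} = 2 + 2 N$
$J = 0$ ($J = 0 \left(-3\right) = 0$)
$F{\left(g,O \right)} = -2 + O + g$ ($F{\left(g,O \right)} = \left(O + g\right) - 2 = -2 + O + g$)
$v{\left(T,E \right)} = \frac{1}{16}$ ($v{\left(T,E \right)} = \frac{1}{\left(2 + 2 \cdot 2\right) + 10} = \frac{1}{\left(2 + 4\right) + 10} = \frac{1}{6 + 10} = \frac{1}{16}$)
$- v{\left(J,F{\left(-2,4 \right)} \right)} = \left(-1\right) \frac{1}{16} = - \frac{1}{16}$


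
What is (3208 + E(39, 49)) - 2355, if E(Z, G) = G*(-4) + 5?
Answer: 662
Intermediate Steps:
E(Z, G) = 5 - 4*G (E(Z, G) = -4*G + 5 = 5 - 4*G)
(3208 + E(39, 49)) - 2355 = (3208 + (5 - 4*49)) - 2355 = (3208 + (5 - 196)) - 2355 = (3208 - 191) - 2355 = 3017 - 2355 = 662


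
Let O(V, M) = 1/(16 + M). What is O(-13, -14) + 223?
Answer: 447/2 ≈ 223.50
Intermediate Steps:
O(-13, -14) + 223 = 1/(16 - 14) + 223 = 1/2 + 223 = ½ + 223 = 447/2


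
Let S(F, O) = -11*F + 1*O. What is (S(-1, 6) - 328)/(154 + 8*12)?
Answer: -311/250 ≈ -1.2440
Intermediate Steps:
S(F, O) = O - 11*F (S(F, O) = -11*F + O = O - 11*F)
(S(-1, 6) - 328)/(154 + 8*12) = ((6 - 11*(-1)) - 328)/(154 + 8*12) = ((6 + 11) - 328)/(154 + 96) = (17 - 328)/250 = -311*1/250 = -311/250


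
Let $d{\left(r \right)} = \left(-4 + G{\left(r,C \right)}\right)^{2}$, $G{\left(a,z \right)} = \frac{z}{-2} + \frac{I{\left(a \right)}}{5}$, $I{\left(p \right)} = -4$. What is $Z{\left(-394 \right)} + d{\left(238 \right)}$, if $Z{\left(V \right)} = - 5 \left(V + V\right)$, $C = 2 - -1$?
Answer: $\frac{397969}{100} \approx 3979.7$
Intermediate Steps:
$C = 3$ ($C = 2 + 1 = 3$)
$G{\left(a,z \right)} = - \frac{4}{5} - \frac{z}{2}$ ($G{\left(a,z \right)} = \frac{z}{-2} - \frac{4}{5} = z \left(- \frac{1}{2}\right) - \frac{4}{5} = - \frac{z}{2} - \frac{4}{5} = - \frac{4}{5} - \frac{z}{2}$)
$d{\left(r \right)} = \frac{3969}{100}$ ($d{\left(r \right)} = \left(-4 - \frac{23}{10}\right)^{2} = \left(- \frac{63}{10}\right)^{2} = \frac{3969}{100}$)
$Z{\left(V \right)} = - 10 V$ ($Z{\left(V \right)} = - 5 \cdot 2 V = - 10 V$)
$Z{\left(-394 \right)} + d{\left(238 \right)} = \left(-10\right) \left(-394\right) + \frac{3969}{100} = 3940 + \frac{3969}{100} = \frac{397969}{100}$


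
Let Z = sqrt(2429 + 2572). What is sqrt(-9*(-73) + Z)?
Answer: sqrt(657 + sqrt(5001)) ≈ 26.976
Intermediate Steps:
Z = sqrt(5001) ≈ 70.718
sqrt(-9*(-73) + Z) = sqrt(-9*(-73) + sqrt(5001)) = sqrt(657 + sqrt(5001))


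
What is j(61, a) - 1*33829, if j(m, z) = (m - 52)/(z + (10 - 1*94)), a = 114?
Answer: -338287/10 ≈ -33829.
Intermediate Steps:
j(m, z) = (-52 + m)/(-84 + z) (j(m, z) = (-52 + m)/(z + (10 - 94)) = (-52 + m)/(z - 84) = (-52 + m)/(-84 + z))
j(61, a) - 1*33829 = (-52 + 61)/(-84 + 114) - 1*33829 = 9/30 - 33829 = (1/30)*9 - 33829 = 3/10 - 33829 = -338287/10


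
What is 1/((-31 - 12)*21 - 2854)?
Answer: -1/3757 ≈ -0.00026617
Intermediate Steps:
1/((-31 - 12)*21 - 2854) = 1/(-43*21 - 2854) = 1/(-903 - 2854) = 1/(-3757) = -1/3757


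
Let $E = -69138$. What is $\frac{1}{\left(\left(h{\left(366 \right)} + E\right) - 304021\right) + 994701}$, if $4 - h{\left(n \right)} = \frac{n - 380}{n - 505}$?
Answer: $\frac{139}{86394880} \approx 1.6089 \cdot 10^{-6}$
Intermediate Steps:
$h{\left(n \right)} = 4 - \frac{-380 + n}{-505 + n}$ ($h{\left(n \right)} = 4 - \frac{n - 380}{n - 505} = 4 - \frac{-380 + n}{-505 + n}$)
$\frac{1}{\left(\left(h{\left(366 \right)} + E\right) - 304021\right) + 994701} = \frac{1}{\left(\left(\frac{-1640 + 3 \cdot 366}{-505 + 366} - 69138\right) - 304021\right) + 994701} = \frac{1}{\left(\left(\frac{-1640 + 1098}{-139} - 69138\right) - 304021\right) + 994701} = \frac{1}{\left(\left(\left(- \frac{1}{139}\right) \left(-542\right) - 69138\right) - 304021\right) + 994701} = \frac{1}{\left(\left(\frac{542}{139} - 69138\right) - 304021\right) + 994701} = \frac{1}{\left(- \frac{9609640}{139} - 304021\right) + 994701} = \frac{1}{- \frac{51868559}{139} + 994701} = \frac{1}{\frac{86394880}{139}} = \frac{139}{86394880}$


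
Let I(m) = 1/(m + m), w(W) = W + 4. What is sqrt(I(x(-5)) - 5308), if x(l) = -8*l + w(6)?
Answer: I*sqrt(530799)/10 ≈ 72.856*I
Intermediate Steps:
w(W) = 4 + W
x(l) = 10 - 8*l (x(l) = -8*l + (4 + 6) = -8*l + 10 = 10 - 8*l)
I(m) = 1/(2*m)
sqrt(I(x(-5)) - 5308) = sqrt(1/(2*(10 - 8*(-5))) - 5308) = sqrt(1/(2*(10 + 40)) - 5308) = sqrt((1/2)/50 - 5308) = sqrt((1/2)*(1/50) - 5308) = sqrt(1/100 - 5308) = sqrt(-530799/100) = I*sqrt(530799)/10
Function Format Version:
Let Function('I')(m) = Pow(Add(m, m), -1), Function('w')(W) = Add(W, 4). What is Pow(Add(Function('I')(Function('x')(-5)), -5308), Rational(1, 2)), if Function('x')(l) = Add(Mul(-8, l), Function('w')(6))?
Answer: Mul(Rational(1, 10), I, Pow(530799, Rational(1, 2))) ≈ Mul(72.856, I)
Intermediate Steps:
Function('w')(W) = Add(4, W)
Function('x')(l) = Add(10, Mul(-8, l)) (Function('x')(l) = Add(Mul(-8, l), Add(4, 6)) = Add(Mul(-8, l), 10) = Add(10, Mul(-8, l)))
Function('I')(m) = Mul(Rational(1, 2), Pow(m, -1)) (Function('I')(m) = Pow(Mul(2, m), -1) = Mul(Rational(1, 2), Pow(m, -1)))
Pow(Add(Function('I')(Function('x')(-5)), -5308), Rational(1, 2)) = Pow(Add(Mul(Rational(1, 2), Pow(Add(10, Mul(-8, -5)), -1)), -5308), Rational(1, 2)) = Pow(Add(Mul(Rational(1, 2), Pow(Add(10, 40), -1)), -5308), Rational(1, 2)) = Pow(Add(Mul(Rational(1, 2), Pow(50, -1)), -5308), Rational(1, 2)) = Pow(Add(Mul(Rational(1, 2), Rational(1, 50)), -5308), Rational(1, 2)) = Pow(Add(Rational(1, 100), -5308), Rational(1, 2)) = Pow(Rational(-530799, 100), Rational(1, 2)) = Mul(Rational(1, 10), I, Pow(530799, Rational(1, 2)))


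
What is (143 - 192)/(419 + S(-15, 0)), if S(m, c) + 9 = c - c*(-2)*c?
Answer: -49/410 ≈ -0.11951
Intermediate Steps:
S(m, c) = -9 + c + 2*c**2 (S(m, c) = -9 + (c - c*(-2)*c) = -9 + (c - (-2*c)*c) = -9 + (c - (-2)*c**2) = -9 + (c + 2*c**2) = -9 + c + 2*c**2)
(143 - 192)/(419 + S(-15, 0)) = (143 - 192)/(419 + (-9 + 0 + 2*0**2)) = -49/(419 + (-9 + 0 + 2*0)) = -49/(419 + (-9 + 0 + 0)) = -49/(419 - 9) = -49/410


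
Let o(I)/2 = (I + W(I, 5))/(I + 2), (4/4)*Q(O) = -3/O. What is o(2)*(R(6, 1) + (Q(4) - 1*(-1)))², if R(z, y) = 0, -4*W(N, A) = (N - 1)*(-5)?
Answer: 13/128 ≈ 0.10156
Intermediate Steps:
W(N, A) = -5/4 + 5*N/4 (W(N, A) = -(N - 1)*(-5)/4 = -(-1 + N)*(-5)/4 = -(5 - 5*N)/4 = -5/4 + 5*N/4)
Q(O) = -3/O
o(I) = 2*(-5/4 + 9*I/4)/(2 + I) (o(I) = 2*((I + (-5/4 + 5*I/4))/(I + 2)) = 2*((-5/4 + 9*I/4)/(2 + I)) = 2*(-5/4 + 9*I/4)/(2 + I))
o(2)*(R(6, 1) + (Q(4) - 1*(-1)))² = ((-5 + 9*2)/(2*(2 + 2)))*(0 + (-3/4 - 1*(-1)))² = ((½)*(-5 + 18)/4)*(0 + (-3*¼ + 1))² = ((½)*(¼)*13)*(0 + (-¾ + 1))² = 13*(0 + ¼)²/8 = 13*(¼)²/8 = (13/8)*(1/16) = 13/128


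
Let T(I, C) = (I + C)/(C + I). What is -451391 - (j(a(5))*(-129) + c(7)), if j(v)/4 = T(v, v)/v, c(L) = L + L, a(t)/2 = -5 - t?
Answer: -2257154/5 ≈ -4.5143e+5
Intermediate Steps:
T(I, C) = 1 (T(I, C) = (C + I)/(C + I) = 1)
a(t) = -10 - 2*t (a(t) = 2*(-5 - t) = -10 - 2*t)
c(L) = 2*L
j(v) = 4/v (j(v) = 4*(1/v) = 4/v)
-451391 - (j(a(5))*(-129) + c(7)) = -451391 - ((4/(-10 - 2*5))*(-129) + 2*7) = -451391 - ((4/(-10 - 10))*(-129) + 14) = -451391 - ((4/(-20))*(-129) + 14) = -451391 - ((4*(-1/20))*(-129) + 14) = -451391 - (-1/5*(-129) + 14) = -451391 - (129/5 + 14) = -451391 - 1*199/5 = -451391 - 199/5 = -2257154/5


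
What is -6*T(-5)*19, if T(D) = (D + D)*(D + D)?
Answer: -11400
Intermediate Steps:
T(D) = 4*D² (T(D) = (2*D)*(2*D) = 4*D²)
-6*T(-5)*19 = -24*(-5)²*19 = -24*25*19 = -6*100*19 = -600*19 = -11400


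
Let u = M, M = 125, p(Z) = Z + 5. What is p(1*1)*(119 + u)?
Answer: 1464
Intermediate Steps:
p(Z) = 5 + Z
u = 125
p(1*1)*(119 + u) = (5 + 1*1)*(119 + 125) = (5 + 1)*244 = 6*244 = 1464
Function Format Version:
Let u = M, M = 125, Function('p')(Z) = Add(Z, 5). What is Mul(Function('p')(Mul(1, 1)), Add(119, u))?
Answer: 1464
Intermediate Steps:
Function('p')(Z) = Add(5, Z)
u = 125
Mul(Function('p')(Mul(1, 1)), Add(119, u)) = Mul(Add(5, Mul(1, 1)), Add(119, 125)) = Mul(Add(5, 1), 244) = Mul(6, 244) = 1464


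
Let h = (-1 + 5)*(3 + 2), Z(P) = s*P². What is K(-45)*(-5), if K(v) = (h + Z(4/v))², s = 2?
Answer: -1642843024/820125 ≈ -2003.2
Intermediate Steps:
Z(P) = 2*P²
h = 20 (h = 4*5 = 20)
K(v) = (20 + 32/v²)² (K(v) = (20 + 2*(4/v)²)² = (20 + 2*(16/v²))² = (20 + 32/v²)²)
K(-45)*(-5) = (16*(8 + 5*(-45)²)²/(-45)⁴)*(-5) = (16*(1/4100625)*(8 + 5*2025)²)*(-5) = (16*(1/4100625)*(8 + 10125)²)*(-5) = (16*(1/4100625)*10133²)*(-5) = (16*(1/4100625)*102677689)*(-5) = (1642843024/4100625)*(-5) = -1642843024/820125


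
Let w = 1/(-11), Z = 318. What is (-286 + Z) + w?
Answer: 351/11 ≈ 31.909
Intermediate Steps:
w = -1/11 ≈ -0.090909
(-286 + Z) + w = (-286 + 318) - 1/11 = 32 - 1/11 = 351/11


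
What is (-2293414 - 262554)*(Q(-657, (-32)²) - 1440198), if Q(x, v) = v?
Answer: 3678482690432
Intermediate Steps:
(-2293414 - 262554)*(Q(-657, (-32)²) - 1440198) = (-2293414 - 262554)*((-32)² - 1440198) = -2555968*(1024 - 1440198) = -2555968*(-1439174) = 3678482690432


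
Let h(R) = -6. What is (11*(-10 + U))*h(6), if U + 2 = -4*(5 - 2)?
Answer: 1584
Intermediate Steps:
U = -14 (U = -2 - 4*(5 - 2) = -2 - 4*3 = -2 - 12 = -14)
(11*(-10 + U))*h(6) = (11*(-10 - 14))*(-6) = (11*(-24))*(-6) = -264*(-6) = 1584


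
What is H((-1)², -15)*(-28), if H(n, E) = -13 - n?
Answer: 392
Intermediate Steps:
H((-1)², -15)*(-28) = (-13 - 1*(-1)²)*(-28) = (-13 - 1*1)*(-28) = (-13 - 1)*(-28) = -14*(-28) = 392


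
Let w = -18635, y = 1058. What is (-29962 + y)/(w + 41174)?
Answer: -28904/22539 ≈ -1.2824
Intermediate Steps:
(-29962 + y)/(w + 41174) = (-29962 + 1058)/(-18635 + 41174) = -28904/22539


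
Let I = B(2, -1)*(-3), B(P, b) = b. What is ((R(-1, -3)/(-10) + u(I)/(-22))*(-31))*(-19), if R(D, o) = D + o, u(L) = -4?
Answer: 18848/55 ≈ 342.69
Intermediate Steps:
I = 3 (I = -1*(-3) = 3)
((R(-1, -3)/(-10) + u(I)/(-22))*(-31))*(-19) = (((-1 - 3)/(-10) - 4/(-22))*(-31))*(-19) = ((-4*(-1/10) - 4*(-1/22))*(-31))*(-19) = ((2/5 + 2/11)*(-31))*(-19) = ((32/55)*(-31))*(-19) = -992/55*(-19) = 18848/55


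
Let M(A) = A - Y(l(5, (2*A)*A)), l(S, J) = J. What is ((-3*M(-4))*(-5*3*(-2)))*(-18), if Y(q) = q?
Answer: -58320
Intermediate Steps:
M(A) = A - 2*A² (M(A) = A - 2*A*A = A - 2*A²)
((-3*M(-4))*(-5*3*(-2)))*(-18) = ((-(-12)*(1 - 2*(-4)))*(-5*3*(-2)))*(-18) = ((-(-12)*(1 + 8))*(-15*(-2)))*(-18) = (-(-12)*9*30)*(-18) = (-3*(-36)*30)*(-18) = (108*30)*(-18) = 3240*(-18) = -58320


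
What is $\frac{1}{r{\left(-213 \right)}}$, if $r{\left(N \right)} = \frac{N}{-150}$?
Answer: $\frac{50}{71} \approx 0.70423$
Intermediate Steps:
$r{\left(N \right)} = - \frac{N}{150}$ ($r{\left(N \right)} = N \left(- \frac{1}{150}\right) = - \frac{N}{150}$)
$\frac{1}{r{\left(-213 \right)}} = \frac{1}{\left(- \frac{1}{150}\right) \left(-213\right)} = \frac{1}{\frac{71}{50}} = \frac{50}{71}$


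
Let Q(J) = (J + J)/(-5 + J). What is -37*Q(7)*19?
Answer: -4921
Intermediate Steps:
Q(J) = 2*J/(-5 + J) (Q(J) = (2*J)/(-5 + J) = 2*J/(-5 + J))
-37*Q(7)*19 = -74*7/(-5 + 7)*19 = -74*7/2*19 = -37*7*19 = -259*19 = -4921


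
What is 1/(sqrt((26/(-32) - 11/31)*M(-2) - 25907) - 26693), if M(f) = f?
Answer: -6619864/176710454109 - 2*I*sqrt(398310134)/176710454109 ≈ -3.7462e-5 - 2.2588e-7*I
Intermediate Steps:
1/(sqrt((26/(-32) - 11/31)*M(-2) - 25907) - 26693) = 1/(sqrt((26/(-32) - 11/31)*(-2) - 25907) - 26693) = 1/(sqrt((26*(-1/32) - 11*1/31)*(-2) - 25907) - 26693) = 1/(sqrt((-13/16 - 11/31)*(-2) - 25907) - 26693) = 1/(sqrt(-579/496*(-2) - 25907) - 26693) = 1/(sqrt(579/248 - 25907) - 26693) = 1/(sqrt(-6424357/248) - 26693) = 1/(I*sqrt(398310134)/124 - 26693) = 1/(-26693 + I*sqrt(398310134)/124)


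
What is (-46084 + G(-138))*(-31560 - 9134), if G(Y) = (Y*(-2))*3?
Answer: 1841647664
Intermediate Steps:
G(Y) = -6*Y (G(Y) = -2*Y*3 = -6*Y)
(-46084 + G(-138))*(-31560 - 9134) = (-46084 - 6*(-138))*(-31560 - 9134) = (-46084 + 828)*(-40694) = -45256*(-40694) = 1841647664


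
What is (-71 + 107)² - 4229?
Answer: -2933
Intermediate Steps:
(-71 + 107)² - 4229 = 36² - 4229 = 1296 - 4229 = -2933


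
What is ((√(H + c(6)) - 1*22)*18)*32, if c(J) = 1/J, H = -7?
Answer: -12672 + 96*I*√246 ≈ -12672.0 + 1505.7*I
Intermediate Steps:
((√(H + c(6)) - 1*22)*18)*32 = ((√(-7 + 1/6) - 1*22)*18)*32 = ((√(-7 + ⅙) - 22)*18)*32 = ((√(-41/6) - 22)*18)*32 = ((I*√246/6 - 22)*18)*32 = ((-22 + I*√246/6)*18)*32 = (-396 + 3*I*√246)*32 = -12672 + 96*I*√246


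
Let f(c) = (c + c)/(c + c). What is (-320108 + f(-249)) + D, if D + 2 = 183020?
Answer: -137089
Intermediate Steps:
D = 183018 (D = -2 + 183020 = 183018)
f(c) = 1 (f(c) = (2*c)/((2*c)) = (2*c)*(1/(2*c)) = 1)
(-320108 + f(-249)) + D = (-320108 + 1) + 183018 = -320107 + 183018 = -137089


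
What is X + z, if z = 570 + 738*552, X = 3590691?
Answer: 3998637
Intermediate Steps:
z = 407946 (z = 570 + 407376 = 407946)
X + z = 3590691 + 407946 = 3998637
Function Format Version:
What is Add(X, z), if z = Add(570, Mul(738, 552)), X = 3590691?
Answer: 3998637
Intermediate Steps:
z = 407946 (z = Add(570, 407376) = 407946)
Add(X, z) = Add(3590691, 407946) = 3998637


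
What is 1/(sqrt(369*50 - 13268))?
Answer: sqrt(5182)/5182 ≈ 0.013892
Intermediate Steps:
1/(sqrt(369*50 - 13268)) = 1/(sqrt(18450 - 13268)) = 1/(sqrt(5182)) = sqrt(5182)/5182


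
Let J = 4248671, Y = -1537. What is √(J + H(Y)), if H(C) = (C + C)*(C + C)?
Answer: √13698147 ≈ 3701.1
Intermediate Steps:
H(C) = 4*C² (H(C) = (2*C)*(2*C) = 4*C²)
√(J + H(Y)) = √(4248671 + 4*(-1537)²) = √(4248671 + 4*2362369) = √(4248671 + 9449476) = √13698147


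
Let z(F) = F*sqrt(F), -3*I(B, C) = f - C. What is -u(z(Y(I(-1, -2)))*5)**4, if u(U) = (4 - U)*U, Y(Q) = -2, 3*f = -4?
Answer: -842240000 + 1177600000*I*sqrt(2) ≈ -8.4224e+8 + 1.6654e+9*I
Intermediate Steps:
f = -4/3 (f = (1/3)*(-4) = -4/3 ≈ -1.3333)
I(B, C) = 4/9 + C/3 (I(B, C) = -(-4/3 - C)/3 = 4/9 + C/3)
z(F) = F**(3/2)
u(U) = U*(4 - U)
-u(z(Y(I(-1, -2)))*5)**4 = -(((-2)**(3/2)*5)*(4 - (-2)**(3/2)*5))**4 = -((-2*I*sqrt(2)*5)*(4 - (-2*I*sqrt(2))*5))**4 = -((-10*I*sqrt(2))*(4 - (-10)*I*sqrt(2)))**4 = -((-10*I*sqrt(2))*(4 + 10*I*sqrt(2)))**4 = -(-10*I*sqrt(2)*(4 + 10*I*sqrt(2)))**4 = -40000*(4 + 10*I*sqrt(2))**4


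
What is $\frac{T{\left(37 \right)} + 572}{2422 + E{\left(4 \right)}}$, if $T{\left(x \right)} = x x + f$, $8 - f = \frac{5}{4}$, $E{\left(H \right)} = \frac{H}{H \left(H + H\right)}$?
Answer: $\frac{5194}{6459} \approx 0.80415$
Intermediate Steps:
$E{\left(H \right)} = \frac{1}{2 H}$ ($E{\left(H \right)} = \frac{H}{H 2 H} = \frac{H}{2 H^{2}} = H \frac{1}{2 H^{2}} = \frac{1}{2 H}$)
$f = \frac{27}{4}$ ($f = 8 - \frac{5}{4} = \frac{27}{4} \approx 6.75$)
$T{\left(x \right)} = \frac{27}{4} + x^{2}$ ($T{\left(x \right)} = x x + \frac{27}{4} = x^{2} + \frac{27}{4} = \frac{27}{4} + x^{2}$)
$\frac{T{\left(37 \right)} + 572}{2422 + E{\left(4 \right)}} = \frac{\left(\frac{27}{4} + 37^{2}\right) + 572}{2422 + \frac{1}{2 \cdot 4}} = \frac{\left(\frac{27}{4} + 1369\right) + 572}{2422 + \frac{1}{2} \cdot \frac{1}{4}} = \frac{\frac{5503}{4} + 572}{2422 + \frac{1}{8}} = \frac{7791}{4 \cdot \frac{19377}{8}} = \frac{7791}{4} \cdot \frac{8}{19377} = \frac{5194}{6459}$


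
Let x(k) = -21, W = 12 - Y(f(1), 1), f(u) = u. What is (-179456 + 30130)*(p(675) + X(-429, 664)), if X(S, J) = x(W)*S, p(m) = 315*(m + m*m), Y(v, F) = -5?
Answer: -21464643224934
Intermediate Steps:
p(m) = 315*m + 315*m**2 (p(m) = 315*(m + m**2) = 315*m + 315*m**2)
W = 17 (W = 12 - 1*(-5) = 12 + 5 = 17)
X(S, J) = -21*S
(-179456 + 30130)*(p(675) + X(-429, 664)) = (-179456 + 30130)*(315*675*(1 + 675) - 21*(-429)) = -149326*(315*675*676 + 9009) = -149326*(143734500 + 9009) = -149326*143743509 = -21464643224934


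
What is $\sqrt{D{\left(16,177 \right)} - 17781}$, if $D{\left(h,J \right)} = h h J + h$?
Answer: $13 \sqrt{163} \approx 165.97$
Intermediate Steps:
$D{\left(h,J \right)} = h + J h^{2}$ ($D{\left(h,J \right)} = h^{2} J + h = J h^{2} + h = h + J h^{2}$)
$\sqrt{D{\left(16,177 \right)} - 17781} = \sqrt{16 \left(1 + 177 \cdot 16\right) - 17781} = \sqrt{16 \left(1 + 2832\right) - 17781} = \sqrt{16 \cdot 2833 - 17781} = \sqrt{45328 - 17781} = \sqrt{27547} = 13 \sqrt{163}$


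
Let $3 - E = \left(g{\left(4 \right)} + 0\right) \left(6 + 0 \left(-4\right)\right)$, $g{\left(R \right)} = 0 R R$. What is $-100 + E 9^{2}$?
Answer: $143$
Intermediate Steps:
$g{\left(R \right)} = 0$ ($g{\left(R \right)} = 0 R = 0$)
$E = 3$ ($E = 3 - \left(0 + 0\right) \left(6 + 0 \left(-4\right)\right) = 3 - 0 \left(6 + 0\right) = 3 - 0 \cdot 6 = 3 - 0 = 3 + 0 = 3$)
$-100 + E 9^{2} = -100 + 3 \cdot 9^{2} = -100 + 3 \cdot 81 = -100 + 243 = 143$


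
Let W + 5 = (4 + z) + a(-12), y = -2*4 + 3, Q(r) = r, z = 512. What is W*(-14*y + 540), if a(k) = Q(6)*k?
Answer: 267790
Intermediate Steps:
a(k) = 6*k
y = -5 (y = -8 + 3 = -5)
W = 439 (W = -5 + ((4 + 512) + 6*(-12)) = -5 + (516 - 72) = -5 + 444 = 439)
W*(-14*y + 540) = 439*(-14*(-5) + 540) = 439*(70 + 540) = 439*610 = 267790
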